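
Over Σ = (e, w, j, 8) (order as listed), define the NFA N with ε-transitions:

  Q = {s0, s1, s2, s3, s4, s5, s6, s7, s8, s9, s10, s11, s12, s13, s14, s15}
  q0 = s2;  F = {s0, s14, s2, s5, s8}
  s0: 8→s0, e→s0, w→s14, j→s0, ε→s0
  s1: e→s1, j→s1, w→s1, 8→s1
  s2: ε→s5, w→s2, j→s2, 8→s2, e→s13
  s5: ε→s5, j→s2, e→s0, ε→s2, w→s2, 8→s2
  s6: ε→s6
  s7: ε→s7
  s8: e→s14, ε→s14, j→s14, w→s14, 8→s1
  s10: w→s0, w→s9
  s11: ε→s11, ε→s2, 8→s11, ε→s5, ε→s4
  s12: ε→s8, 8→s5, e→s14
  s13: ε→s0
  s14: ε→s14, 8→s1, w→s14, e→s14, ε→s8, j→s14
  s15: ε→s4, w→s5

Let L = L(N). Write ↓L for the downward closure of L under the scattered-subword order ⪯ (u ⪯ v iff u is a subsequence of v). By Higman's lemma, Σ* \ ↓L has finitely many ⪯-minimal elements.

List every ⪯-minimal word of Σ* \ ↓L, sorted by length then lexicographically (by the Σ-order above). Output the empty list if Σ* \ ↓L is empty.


A = [ew8].

|Q|=16, |F|=5, |δ|=46 (16 ε).
min D↑ (4 st, q0=0, F={3}): 0:e→1,w→0,j→0,8→0 1:e→1,w→2,j→1,8→1 2:e→2,w→2,j→2,8→3 3:e→3,w→3,j→3,8→3.
'ew8': N↓-sim [7, 5, 3, 1] end={s1} ∉↓L; 3/3 single-dels accept.
1 words, ⪯-incomp.


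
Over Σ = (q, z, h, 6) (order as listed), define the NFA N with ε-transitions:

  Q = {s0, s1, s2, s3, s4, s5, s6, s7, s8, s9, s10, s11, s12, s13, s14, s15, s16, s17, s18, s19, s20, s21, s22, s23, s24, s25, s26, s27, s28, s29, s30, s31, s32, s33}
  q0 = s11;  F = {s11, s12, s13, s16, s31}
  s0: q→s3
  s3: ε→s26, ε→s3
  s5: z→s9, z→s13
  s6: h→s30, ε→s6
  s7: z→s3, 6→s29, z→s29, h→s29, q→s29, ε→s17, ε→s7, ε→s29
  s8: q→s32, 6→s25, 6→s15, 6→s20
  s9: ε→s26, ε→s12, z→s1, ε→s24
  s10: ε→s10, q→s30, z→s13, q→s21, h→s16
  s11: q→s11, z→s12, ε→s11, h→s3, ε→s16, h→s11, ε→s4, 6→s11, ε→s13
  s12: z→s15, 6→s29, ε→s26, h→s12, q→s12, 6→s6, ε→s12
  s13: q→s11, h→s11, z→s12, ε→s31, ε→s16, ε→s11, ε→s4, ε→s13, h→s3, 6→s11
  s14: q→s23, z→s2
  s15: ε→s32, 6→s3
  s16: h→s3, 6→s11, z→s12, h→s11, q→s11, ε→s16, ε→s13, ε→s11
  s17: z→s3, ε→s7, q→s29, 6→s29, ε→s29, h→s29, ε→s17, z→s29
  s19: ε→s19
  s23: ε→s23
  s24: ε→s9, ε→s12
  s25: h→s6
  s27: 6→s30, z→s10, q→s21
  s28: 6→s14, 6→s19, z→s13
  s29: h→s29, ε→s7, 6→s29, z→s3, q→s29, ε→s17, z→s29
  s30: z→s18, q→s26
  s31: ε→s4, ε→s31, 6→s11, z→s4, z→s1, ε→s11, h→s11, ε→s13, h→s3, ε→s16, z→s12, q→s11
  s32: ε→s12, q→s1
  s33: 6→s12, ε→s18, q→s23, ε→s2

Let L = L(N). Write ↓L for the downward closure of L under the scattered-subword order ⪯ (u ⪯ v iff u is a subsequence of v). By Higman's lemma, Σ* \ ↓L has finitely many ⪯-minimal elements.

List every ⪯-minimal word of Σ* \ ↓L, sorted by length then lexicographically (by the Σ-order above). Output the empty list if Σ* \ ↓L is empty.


|Q|=34, |F|=5, |δ|=112 (42 ε).
min D↑ (3 st, q0=0, F={2}): 0:q→0,z→1,h→0,6→0 1:q→1,z→1,h→1,6→2 2:q→2,z→2,h→2,6→2.
'z6': N↓-sim [17, 13, 8] end={s17,s18,s26,s29,s3,s30,s6,s7} ∉↓L; 2/2 del acc.
1 words, ⪯-incomp.

A = [z6].


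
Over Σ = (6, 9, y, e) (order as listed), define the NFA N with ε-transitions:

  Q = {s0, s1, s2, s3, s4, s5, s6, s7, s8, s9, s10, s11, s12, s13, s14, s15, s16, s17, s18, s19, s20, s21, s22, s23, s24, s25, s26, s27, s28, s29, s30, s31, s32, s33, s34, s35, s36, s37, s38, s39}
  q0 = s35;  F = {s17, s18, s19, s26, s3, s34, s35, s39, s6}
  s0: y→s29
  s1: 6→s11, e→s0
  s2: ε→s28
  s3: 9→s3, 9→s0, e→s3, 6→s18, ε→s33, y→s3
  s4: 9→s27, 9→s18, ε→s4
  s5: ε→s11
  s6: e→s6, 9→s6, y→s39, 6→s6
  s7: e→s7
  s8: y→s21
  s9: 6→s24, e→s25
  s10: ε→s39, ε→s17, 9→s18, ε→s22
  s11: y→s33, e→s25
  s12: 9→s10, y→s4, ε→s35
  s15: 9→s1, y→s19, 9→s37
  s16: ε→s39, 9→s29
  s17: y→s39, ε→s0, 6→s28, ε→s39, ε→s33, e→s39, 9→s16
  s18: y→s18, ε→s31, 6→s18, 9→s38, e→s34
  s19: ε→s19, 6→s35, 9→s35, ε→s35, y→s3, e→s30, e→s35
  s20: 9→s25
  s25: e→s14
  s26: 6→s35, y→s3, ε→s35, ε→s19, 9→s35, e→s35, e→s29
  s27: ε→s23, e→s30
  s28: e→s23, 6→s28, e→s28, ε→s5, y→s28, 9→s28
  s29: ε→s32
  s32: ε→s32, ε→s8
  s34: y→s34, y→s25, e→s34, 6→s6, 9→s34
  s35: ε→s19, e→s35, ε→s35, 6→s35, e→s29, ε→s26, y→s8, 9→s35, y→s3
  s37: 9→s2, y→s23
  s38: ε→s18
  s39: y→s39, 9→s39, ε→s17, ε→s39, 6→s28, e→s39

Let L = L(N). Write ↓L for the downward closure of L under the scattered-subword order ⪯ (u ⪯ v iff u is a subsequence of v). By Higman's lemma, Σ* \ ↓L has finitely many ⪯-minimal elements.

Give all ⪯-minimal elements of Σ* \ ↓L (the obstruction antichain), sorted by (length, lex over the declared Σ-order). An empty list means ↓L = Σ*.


min(Σ*\↓L) = [y6e6y6].

|Q|=40, |F|=9, |δ|=98 (28 ε).
min D↑ (7 st, q0=0, F={6}): 0:6→0,9→0,y→1,e→0 1:6→2,9→1,y→1,e→1 2:6→2,9→2,y→2,e→3 3:6→4,9→3,y→3,e→3 4:6→4,9→4,y→5,e→4 5:6→6,9→5,y→5,e→5 6:6→6,9→6,y→6,e→6 [Hopcroft].
'y6e6y6': |S_i|=[25, 21, 20, 17, 16, 15, 7] end={s11,s14,s23,s25,s28,s33,s5} — reject; 6/6 del acc.
1 obstructions.


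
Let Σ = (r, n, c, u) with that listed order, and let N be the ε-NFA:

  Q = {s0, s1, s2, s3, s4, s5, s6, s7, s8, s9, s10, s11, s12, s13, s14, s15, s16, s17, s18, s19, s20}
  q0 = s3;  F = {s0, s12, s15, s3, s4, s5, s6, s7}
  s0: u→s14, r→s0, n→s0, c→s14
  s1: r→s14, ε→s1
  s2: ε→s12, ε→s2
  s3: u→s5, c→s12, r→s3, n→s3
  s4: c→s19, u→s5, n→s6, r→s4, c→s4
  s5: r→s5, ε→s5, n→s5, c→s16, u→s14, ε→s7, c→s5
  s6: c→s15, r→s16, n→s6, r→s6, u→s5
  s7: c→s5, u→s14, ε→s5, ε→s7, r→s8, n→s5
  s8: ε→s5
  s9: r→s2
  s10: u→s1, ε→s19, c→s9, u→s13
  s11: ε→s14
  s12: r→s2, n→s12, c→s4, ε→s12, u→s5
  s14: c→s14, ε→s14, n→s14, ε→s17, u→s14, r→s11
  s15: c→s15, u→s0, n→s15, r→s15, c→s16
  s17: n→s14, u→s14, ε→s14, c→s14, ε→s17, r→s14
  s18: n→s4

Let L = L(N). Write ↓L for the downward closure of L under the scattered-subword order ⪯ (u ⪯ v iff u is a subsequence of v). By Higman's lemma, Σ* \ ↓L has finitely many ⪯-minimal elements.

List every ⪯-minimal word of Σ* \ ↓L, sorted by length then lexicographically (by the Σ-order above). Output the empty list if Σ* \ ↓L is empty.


min(Σ*\↓L) = [uu, ccncuc].

|Q|=21, |F|=8, |δ|=65 (15 ε).
min D↑ (8 st, q0=0, F={4}): 0:r→0,n→0,c→1,u→2 1:r→1,n→1,c→3,u→2 2:r→2,n→2,c→2,u→4 3:r→3,n→5,c→3,u→2 4:r→4,n→4,c→4,u→4 5:r→5,n→5,c→6,u→2 6:r→6,n→6,c→6,u→7 7:r→7,n→7,c→4,u→4 (ε-aug+det+¬).
'uu': |S_i|=[15, 8, 3] end={s11,s14,s17} — reject; 2/2 del acc.
'ccncuc': run [15, 14, 12, 10, 9, 4, 3] end={s11,s14,s17} ∉↓L; 6/6 del acc.
2 words, ⪯-incomp.


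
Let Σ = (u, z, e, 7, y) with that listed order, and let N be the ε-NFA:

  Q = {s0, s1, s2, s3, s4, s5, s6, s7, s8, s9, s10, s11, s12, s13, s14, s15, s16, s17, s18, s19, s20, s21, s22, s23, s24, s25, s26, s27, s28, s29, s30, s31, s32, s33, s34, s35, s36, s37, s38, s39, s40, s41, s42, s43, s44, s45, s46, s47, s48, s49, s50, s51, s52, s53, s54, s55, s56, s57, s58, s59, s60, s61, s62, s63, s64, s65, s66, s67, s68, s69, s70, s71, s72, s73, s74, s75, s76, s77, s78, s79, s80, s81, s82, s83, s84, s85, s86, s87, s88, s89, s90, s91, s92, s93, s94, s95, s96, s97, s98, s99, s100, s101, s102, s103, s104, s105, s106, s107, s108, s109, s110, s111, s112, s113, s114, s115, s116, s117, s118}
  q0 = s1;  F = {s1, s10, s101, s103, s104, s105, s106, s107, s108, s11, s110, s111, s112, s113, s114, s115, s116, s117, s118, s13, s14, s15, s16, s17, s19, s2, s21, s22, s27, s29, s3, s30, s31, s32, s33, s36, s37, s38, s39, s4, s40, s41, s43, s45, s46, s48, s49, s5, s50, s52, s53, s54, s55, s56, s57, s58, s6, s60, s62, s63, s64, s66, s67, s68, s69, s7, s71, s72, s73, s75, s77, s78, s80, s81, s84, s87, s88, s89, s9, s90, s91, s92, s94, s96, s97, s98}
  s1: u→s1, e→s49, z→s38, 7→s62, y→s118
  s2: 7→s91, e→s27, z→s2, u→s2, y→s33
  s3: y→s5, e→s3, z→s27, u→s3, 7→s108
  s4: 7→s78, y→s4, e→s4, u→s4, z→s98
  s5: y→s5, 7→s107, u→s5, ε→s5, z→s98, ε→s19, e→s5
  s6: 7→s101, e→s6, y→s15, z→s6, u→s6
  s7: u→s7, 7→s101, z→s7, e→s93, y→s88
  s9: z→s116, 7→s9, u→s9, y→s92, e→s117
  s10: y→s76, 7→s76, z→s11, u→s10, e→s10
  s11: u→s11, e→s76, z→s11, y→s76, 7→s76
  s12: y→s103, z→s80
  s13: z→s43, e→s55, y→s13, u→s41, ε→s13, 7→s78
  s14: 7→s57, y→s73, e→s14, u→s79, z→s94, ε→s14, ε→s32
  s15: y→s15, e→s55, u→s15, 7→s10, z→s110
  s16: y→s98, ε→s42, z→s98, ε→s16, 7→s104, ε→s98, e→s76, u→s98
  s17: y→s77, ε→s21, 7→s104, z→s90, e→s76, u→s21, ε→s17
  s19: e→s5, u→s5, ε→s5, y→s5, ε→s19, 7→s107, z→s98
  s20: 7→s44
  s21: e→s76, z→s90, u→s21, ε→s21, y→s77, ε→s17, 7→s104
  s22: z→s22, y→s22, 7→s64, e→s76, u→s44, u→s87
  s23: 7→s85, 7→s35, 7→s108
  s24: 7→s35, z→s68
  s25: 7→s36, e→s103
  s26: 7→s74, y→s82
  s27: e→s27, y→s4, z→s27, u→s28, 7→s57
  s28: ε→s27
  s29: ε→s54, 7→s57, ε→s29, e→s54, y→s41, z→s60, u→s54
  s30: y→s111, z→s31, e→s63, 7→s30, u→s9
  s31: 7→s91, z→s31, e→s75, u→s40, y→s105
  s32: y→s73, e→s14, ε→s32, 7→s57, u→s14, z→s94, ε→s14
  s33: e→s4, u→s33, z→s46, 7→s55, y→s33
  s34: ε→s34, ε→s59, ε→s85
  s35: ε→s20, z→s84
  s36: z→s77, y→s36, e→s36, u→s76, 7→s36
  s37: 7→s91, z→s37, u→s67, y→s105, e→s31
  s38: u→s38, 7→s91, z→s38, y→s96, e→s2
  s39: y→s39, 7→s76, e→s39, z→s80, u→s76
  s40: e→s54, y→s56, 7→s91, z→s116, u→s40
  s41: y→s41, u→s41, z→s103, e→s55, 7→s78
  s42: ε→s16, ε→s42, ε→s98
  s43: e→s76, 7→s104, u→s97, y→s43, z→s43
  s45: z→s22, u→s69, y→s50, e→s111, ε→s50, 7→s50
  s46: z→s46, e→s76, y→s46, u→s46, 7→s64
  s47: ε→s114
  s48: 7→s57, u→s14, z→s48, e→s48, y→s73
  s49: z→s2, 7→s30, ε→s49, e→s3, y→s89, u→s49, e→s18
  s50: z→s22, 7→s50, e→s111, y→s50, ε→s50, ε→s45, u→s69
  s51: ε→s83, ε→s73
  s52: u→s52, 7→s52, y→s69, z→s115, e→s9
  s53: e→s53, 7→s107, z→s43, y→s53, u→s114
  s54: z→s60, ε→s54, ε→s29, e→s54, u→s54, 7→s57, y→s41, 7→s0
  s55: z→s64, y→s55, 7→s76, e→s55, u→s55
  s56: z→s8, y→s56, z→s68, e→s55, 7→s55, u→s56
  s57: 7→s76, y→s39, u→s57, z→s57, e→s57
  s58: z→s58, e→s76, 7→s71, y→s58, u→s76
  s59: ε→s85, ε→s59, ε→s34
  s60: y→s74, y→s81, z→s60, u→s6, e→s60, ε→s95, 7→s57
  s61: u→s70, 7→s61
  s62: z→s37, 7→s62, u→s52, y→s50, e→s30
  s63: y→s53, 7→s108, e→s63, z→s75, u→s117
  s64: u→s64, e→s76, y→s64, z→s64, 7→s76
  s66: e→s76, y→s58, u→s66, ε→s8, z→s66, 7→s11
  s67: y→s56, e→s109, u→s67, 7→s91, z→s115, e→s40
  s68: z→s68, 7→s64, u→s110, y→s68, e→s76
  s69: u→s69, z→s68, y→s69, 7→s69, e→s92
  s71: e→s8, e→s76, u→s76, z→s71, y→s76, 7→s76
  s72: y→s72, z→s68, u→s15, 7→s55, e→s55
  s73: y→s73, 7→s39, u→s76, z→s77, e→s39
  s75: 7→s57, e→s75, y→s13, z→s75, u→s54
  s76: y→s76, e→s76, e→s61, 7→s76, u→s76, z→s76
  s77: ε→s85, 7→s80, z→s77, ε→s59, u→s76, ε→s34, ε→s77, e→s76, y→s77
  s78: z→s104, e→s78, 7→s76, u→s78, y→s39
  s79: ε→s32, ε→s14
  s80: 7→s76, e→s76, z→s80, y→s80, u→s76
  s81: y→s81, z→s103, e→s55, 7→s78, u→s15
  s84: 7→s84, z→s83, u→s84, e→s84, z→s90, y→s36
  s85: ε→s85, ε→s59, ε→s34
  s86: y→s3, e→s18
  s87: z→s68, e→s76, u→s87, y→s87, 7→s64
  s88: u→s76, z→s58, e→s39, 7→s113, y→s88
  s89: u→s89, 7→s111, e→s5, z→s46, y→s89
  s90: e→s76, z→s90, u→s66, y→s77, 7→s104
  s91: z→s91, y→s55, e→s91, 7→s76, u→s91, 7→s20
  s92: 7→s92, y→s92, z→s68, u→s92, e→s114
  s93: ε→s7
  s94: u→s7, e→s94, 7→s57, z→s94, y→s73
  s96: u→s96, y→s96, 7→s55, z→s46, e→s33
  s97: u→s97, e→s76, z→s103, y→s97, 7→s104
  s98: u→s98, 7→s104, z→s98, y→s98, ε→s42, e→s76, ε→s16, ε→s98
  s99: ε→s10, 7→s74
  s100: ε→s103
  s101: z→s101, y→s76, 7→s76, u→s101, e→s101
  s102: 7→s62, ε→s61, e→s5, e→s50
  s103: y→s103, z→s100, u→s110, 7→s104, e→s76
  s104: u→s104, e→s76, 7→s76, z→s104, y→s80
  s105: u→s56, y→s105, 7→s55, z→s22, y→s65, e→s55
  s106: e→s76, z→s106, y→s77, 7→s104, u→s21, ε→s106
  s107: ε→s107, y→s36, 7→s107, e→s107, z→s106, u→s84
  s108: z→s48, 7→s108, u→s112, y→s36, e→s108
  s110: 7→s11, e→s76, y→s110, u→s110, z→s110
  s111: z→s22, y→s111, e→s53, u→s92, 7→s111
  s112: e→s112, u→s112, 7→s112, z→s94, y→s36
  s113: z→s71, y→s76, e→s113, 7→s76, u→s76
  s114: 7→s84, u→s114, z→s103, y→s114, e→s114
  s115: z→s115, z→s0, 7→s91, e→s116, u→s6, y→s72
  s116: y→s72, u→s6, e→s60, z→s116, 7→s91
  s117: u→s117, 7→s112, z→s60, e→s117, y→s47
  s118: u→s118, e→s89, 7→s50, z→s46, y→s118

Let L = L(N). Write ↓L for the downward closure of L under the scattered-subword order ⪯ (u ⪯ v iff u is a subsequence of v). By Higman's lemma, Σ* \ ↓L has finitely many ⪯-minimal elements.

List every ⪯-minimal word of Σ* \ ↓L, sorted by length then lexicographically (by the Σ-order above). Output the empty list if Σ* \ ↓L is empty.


min(Σ*\↓L) = [z77, yze, ee7yu, 7zye7, 7uzu7y].

|Q|=119, |F|=86, |δ|=526 (58 ε).
min D↑ (81 st, q0=0, F={17}): 0:u→0,z→1,e→2,7→3,y→4 1:u→1,z→1,e→5,7→6,y→7 2:u→2,z→5,e→8,7→9,y→10 3:u→11,z→12,e→9,7→3,y→13 4:u→4,z→14,e→10,7→13,y→4 5:u→5,z→5,e→15,7→6,y→16 6:u→6,z→6,e→6,7→17,y→18 7:u→7,z→14,e→16,7→18,y→7 8:u→8,z→15,e→8,7→19,y→20 9:u→21,z→22,e→23,7→9,y→24 10:u→10,z→14,e→20,7→24,y→10 11:u→11,z→25,e→21,7→11,y→26 12:u→27,z→12,e→22,7→6,y→28 13:u→26,z→29,e→24,7→13,y→13 14:u→14,z→14,e→17,7→30,y→14 15:u→15,z→15,e→15,7→31,y→32 16:u→16,z→14,e→32,7→18,y→16 17:u→17,z→17,e→17,7→17,y→17 18:u→18,z→30,e→18,7→17,y→18 19:u→33,z→34,e→19,7→19,y→35 20:u→20,z→36,e→20,7→37,y→20 21:u→21,z→38,e→39,7→21,y→40 22:u→41,z→22,e→42,7→6,y→28 23:u→39,z→42,e→23,7→19,y→43 24:u→40,z→29,e→43,7→24,y→24 25:u→44,z→25,e→38,7→6,y→45 26:u→26,z→46,e→40,7→26,y→26 27:u→27,z→25,e→41,7→6,y→47 28:u→47,z→29,e→18,7→18,y→28 29:u→48,z→29,e→17,7→30,y→29 30:u→30,z→30,e→17,7→17,y→30 31:u→31,z→31,e→31,7→17,y→49 32:u→32,z→36,e→32,7→50,y→32 33:u→33,z→51,e→33,7→33,y→35 34:u→52,z→34,e→34,7→31,y→53 35:u→17,z→54,e→35,7→35,y→35 36:u→36,z→36,e→17,7→55,y→36 37:u→56,z→57,e→37,7→37,y→35 38:u→44,z→38,e→58,7→6,y→45 39:u→39,z→58,e→39,7→33,y→59 40:u→40,z→46,e→59,7→40,y→40 41:u→41,z→38,e→60,7→6,y→47 42:u→60,z→42,e→42,7→31,y→61 43:u→59,z→62,e→43,7→37,y→43 44:u→44,z→44,e→44,7→63,y→64 45:u→64,z→46,e→18,7→18,y→45 46:u→65,z→46,e→17,7→30,y→46 47:u→47,z→46,e→18,7→18,y→47 48:u→48,z→46,e→17,7→30,y→48 49:u→17,z→66,e→49,7→17,y→49 50:u→50,z→55,e→50,7→17,y→49 51:u→67,z→51,e→51,7→31,y→53 52:u→52,z→51,e→52,7→31,y→53 53:u→17,z→54,e→49,7→49,y→53 54:u→17,z→54,e→17,7→66,y→54 55:u→55,z→55,e→17,7→17,y→66 56:u→56,z→68,e→56,7→56,y→35 57:u→69,z→57,e→17,7→55,y→54 58:u→44,z→58,e→58,7→31,y→70 59:u→59,z→71,e→59,7→56,y→59 60:u→60,z→58,e→60,7→31,y→72 61:u→72,z→62,e→18,7→50,y→61 62:u→73,z→62,e→17,7→55,y→62 63:u→63,z→63,e→63,7→17,y→17 64:u→64,z→65,e→18,7→74,y→64 65:u→65,z→65,e→17,7→75,y→65 66:u→17,z→66,e→17,7→17,y→66 67:u→67,z→67,e→67,7→63,y→76 68:u→77,z→68,e→17,7→55,y→54 69:u→69,z→68,e→17,7→55,y→54 70:u→64,z→71,e→18,7→50,y→70 71:u→65,z→71,e→17,7→55,y→71 72:u→72,z→71,e→18,7→50,y→72 73:u→73,z→71,e→17,7→55,y→73 74:u→74,z→75,e→74,7→17,y→17 75:u→75,z→75,e→17,7→17,y→17 76:u→17,z→78,e→49,7→79,y→76 77:u→77,z→77,e→17,7→75,y→78 78:u→17,z→78,e→17,7→80,y→78 79:u→17,z→80,e→79,7→17,y→17 80:u→17,z→80,e→17,7→17,y→17 [Hopcroft].
'z77': run [108, 81, 20, 5] end={s20,s44,s61,s70,s76} rej; 3/3 del acc.
'yze': N↓-sim [108, 67, 33, 4] end={s61,s70,s76,s8} rej; 3/3 deletions ∈↓L.
'ee7yu': N↓-sim [108, 96, 76, 42, 16, 3] end={s61,s70,s76} rej; 5/5 single-dels accept.
'7zye7': |S_i|=[108, 89, 70, 39, 14, 3] end={s61,s70,s76} — reject; 5/5 del acc.
'7uzu7y': run [108, 89, 70, 46, 27, 11, 3] end={s61,s70,s76} ∉↓L; 6/6 deletions ∈↓L.
5 obstructions.


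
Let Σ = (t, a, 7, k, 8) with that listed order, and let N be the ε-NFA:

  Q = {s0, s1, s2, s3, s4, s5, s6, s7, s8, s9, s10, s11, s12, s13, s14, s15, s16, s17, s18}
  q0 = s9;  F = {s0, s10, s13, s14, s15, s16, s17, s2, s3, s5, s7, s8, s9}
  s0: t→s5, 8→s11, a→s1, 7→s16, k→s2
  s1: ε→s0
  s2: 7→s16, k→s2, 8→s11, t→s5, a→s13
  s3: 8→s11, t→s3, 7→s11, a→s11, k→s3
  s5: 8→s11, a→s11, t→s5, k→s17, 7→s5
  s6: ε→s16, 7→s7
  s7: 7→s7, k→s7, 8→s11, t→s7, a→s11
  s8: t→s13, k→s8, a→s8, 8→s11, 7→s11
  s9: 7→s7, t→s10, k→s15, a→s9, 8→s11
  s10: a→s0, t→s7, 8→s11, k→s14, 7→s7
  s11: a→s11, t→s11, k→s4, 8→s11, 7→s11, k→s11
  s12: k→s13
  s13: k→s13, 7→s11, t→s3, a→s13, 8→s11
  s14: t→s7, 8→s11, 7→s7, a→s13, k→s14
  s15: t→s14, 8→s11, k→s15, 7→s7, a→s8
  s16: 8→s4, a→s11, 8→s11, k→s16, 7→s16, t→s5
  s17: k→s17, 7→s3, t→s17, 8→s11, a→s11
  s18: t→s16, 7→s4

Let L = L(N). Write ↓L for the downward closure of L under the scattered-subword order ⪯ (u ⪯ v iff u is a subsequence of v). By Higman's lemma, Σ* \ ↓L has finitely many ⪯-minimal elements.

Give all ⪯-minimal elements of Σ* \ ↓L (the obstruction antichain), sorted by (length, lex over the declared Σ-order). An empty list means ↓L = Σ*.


|Q|=19, |F|=13, |δ|=78 (2 ε).
min D↑ (14 st, q0=0, F={4}): 0:t→1,a→0,7→2,k→3,8→4 1:t→2,a→5,7→2,k→6,8→4 2:t→2,a→4,7→2,k→2,8→4 3:t→6,a→7,7→2,k→3,8→4 4:t→4,a→4,7→4,k→4,8→4 5:t→8,a→5,7→9,k→10,8→4 6:t→2,a→11,7→2,k→6,8→4 7:t→11,a→7,7→4,k→7,8→4 8:t→8,a→4,7→8,k→12,8→4 9:t→8,a→4,7→9,k→9,8→4 10:t→8,a→11,7→9,k→10,8→4 11:t→13,a→11,7→4,k→11,8→4 12:t→12,a→4,7→13,k→12,8→4 13:t→13,a→4,7→4,k→13,8→4.
'8': |S_i|=[16, 2] end={s11,s4} ∉↓L; 1/1 del acc.
'7a': |S_i|=[16, 7, 2] end={s11,s4} ∉↓L; 2/2 del acc.
'tta': |S_i|=[16, 13, 6, 2] end={s11,s4} ∉↓L; 3/3 single-dels accept.
'ka7': N↓-sim [16, 12, 5, 2] end={s11,s4} — reject; 3/3 single-dels accept.
'tatk77': N↓-sim [16, 13, 10, 5, 4, 3, 2] end={s11,s4} ∉↓L; 6/6 deletions ∈↓L.
5 obstructions.

A = [8, 7a, tta, ka7, tatk77].


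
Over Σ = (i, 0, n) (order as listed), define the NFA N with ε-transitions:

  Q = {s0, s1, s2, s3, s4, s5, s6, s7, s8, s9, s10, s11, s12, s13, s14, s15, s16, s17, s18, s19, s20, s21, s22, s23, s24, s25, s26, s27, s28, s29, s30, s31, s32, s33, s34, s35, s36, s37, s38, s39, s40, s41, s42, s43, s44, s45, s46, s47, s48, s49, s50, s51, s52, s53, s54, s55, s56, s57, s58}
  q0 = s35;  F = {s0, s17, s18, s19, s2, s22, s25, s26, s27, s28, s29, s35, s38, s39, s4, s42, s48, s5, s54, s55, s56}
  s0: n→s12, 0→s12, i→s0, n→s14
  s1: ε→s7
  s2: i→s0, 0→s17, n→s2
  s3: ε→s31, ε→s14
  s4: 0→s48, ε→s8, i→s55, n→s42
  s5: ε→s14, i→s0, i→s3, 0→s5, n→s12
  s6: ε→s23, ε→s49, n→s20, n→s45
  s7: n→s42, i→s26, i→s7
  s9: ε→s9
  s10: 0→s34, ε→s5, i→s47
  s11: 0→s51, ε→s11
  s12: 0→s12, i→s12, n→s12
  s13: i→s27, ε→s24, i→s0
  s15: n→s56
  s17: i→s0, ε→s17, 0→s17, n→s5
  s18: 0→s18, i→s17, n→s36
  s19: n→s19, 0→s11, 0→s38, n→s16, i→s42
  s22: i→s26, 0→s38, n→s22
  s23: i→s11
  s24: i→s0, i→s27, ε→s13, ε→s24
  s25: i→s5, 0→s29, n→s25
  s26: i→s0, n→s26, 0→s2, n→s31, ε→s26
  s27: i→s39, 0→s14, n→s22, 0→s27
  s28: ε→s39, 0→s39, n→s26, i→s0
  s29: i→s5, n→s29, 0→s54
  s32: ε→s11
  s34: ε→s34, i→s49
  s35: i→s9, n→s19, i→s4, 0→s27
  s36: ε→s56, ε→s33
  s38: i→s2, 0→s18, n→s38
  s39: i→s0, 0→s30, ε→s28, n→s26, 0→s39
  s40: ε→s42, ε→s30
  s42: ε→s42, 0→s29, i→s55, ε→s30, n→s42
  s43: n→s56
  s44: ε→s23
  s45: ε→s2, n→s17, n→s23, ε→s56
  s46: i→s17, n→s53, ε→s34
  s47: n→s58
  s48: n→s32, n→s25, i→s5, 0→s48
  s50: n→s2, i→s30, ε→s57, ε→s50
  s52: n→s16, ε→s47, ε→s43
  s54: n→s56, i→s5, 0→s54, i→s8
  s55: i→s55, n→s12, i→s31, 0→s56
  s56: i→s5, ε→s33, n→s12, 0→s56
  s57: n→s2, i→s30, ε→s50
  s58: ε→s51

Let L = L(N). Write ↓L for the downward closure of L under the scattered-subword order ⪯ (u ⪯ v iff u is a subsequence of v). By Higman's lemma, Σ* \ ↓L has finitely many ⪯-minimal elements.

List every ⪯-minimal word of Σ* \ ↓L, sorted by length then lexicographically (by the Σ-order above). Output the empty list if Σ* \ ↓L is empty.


A = [iin, 0ii0, n00nn].

|Q|=59, |F|=21, |δ|=139 (36 ε).
min D↑ (21 st, q0=0, F={11}): 0:i→1,0→2,n→3 1:i→4,0→5,n→6 2:i→7,0→2,n→8 3:i→6,0→9,n→3 4:i→4,0→10,n→11 5:i→12,0→5,n→13 6:i→4,0→14,n→6 7:i→15,0→7,n→16 8:i→16,0→9,n→8 9:i→17,0→18,n→9 10:i→12,0→10,n→11 11:i→11,0→11,n→11 12:i→15,0→12,n→11 13:i→12,0→14,n→13 14:i→12,0→19,n→14 15:i→15,0→11,n→11 16:i→15,0→17,n→16 17:i→15,0→20,n→17 18:i→20,0→18,n→10 19:i→12,0→19,n→10 20:i→15,0→20,n→12.
'iin': |S_i|=[34, 26, 10, 2] end={s12,s14} rej; 3/3 deletions ∈↓L.
'0ii0': N↓-sim [34, 27, 13, 5, 1] end={s12} rej; 4/4 del acc.
'n00nn': run [34, 27, 18, 14, 9, 2] end={s12,s14} ∉↓L; 5/5 deletions ∈↓L.
3 words, ⪯-incomp.


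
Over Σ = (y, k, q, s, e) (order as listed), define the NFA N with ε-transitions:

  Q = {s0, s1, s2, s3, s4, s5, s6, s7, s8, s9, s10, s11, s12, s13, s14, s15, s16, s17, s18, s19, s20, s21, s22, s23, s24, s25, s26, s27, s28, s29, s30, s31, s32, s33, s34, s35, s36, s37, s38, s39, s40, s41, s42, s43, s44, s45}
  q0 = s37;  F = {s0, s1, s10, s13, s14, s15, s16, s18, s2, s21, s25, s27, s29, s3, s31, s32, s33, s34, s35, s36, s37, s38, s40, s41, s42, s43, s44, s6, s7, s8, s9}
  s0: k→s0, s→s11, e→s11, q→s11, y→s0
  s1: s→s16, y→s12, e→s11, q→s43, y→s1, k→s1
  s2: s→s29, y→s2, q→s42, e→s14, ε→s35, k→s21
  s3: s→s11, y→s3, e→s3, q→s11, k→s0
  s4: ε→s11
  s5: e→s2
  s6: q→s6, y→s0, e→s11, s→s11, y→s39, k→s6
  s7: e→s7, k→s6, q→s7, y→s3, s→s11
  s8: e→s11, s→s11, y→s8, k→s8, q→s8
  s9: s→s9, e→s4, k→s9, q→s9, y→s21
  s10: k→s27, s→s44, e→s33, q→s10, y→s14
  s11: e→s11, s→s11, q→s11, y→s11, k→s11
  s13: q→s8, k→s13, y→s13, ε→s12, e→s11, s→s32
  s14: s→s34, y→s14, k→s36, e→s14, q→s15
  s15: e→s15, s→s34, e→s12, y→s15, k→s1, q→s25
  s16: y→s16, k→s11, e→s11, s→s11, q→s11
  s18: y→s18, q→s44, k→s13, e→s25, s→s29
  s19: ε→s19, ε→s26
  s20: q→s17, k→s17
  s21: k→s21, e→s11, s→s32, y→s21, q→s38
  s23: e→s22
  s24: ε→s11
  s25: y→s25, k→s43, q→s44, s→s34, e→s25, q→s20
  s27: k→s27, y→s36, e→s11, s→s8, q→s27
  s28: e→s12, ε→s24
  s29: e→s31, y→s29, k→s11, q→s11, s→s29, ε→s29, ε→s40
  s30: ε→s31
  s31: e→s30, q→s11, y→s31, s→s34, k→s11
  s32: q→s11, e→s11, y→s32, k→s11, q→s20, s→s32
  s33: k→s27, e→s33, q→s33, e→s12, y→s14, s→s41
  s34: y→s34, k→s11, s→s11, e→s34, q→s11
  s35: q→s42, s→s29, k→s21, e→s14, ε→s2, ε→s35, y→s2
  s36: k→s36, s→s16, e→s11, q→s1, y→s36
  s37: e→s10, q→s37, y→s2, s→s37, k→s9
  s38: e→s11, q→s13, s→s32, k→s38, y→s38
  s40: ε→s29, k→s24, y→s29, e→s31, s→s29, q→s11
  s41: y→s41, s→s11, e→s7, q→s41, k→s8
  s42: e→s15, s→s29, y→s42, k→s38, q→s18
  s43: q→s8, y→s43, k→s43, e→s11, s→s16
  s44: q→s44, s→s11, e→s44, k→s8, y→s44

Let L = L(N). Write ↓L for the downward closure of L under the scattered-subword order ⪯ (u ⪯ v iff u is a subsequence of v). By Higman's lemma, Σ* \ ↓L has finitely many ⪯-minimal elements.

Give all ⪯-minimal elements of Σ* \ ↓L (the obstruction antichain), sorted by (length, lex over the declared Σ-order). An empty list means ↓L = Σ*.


A = [ke, ysk, ysq, ess, yqqqs, eeseyq].

|Q|=46, |F|=31, |δ|=184 (13 ε).
min D↑ (30 st, q0=0, F={8}): 0:y→1,k→2,q→0,s→0,e→3 1:y→1,k→4,q→5,s→6,e→7 2:y→4,k→2,q→2,s→2,e→8 3:y→7,k→9,q→3,s→10,e→11 4:y→4,k→4,q→12,s→13,e→8 5:y→5,k→12,q→14,s→6,e→15 6:y→6,k→8,q→8,s→6,e→16 7:y→7,k→17,q→15,s→18,e→7 8:y→8,k→8,q→8,s→8,e→8 9:y→17,k→9,q→9,s→19,e→8 10:y→10,k→19,q→10,s→8,e→10 11:y→7,k→9,q→11,s→20,e→11 12:y→12,k→12,q→21,s→13,e→8 13:y→13,k→8,q→8,s→13,e→8 14:y→14,k→21,q→10,s→6,e→22 15:y→15,k→23,q→22,s→18,e→15 16:y→16,k→8,q→8,s→18,e→16 17:y→17,k→17,q→23,s→24,e→8 18:y→18,k→8,q→8,s→8,e→18 19:y→19,k→19,q→19,s→8,e→8 20:y→20,k→19,q→20,s→8,e→25 21:y→21,k→21,q→19,s→13,e→8 22:y→22,k→26,q→10,s→18,e→22 23:y→23,k→23,q→26,s→24,e→8 24:y→24,k→8,q→8,s→8,e→8 25:y→27,k→28,q→25,s→8,e→25 26:y→26,k→26,q→19,s→24,e→8 27:y→27,k→29,q→8,s→8,e→27 28:y→29,k→28,q→28,s→8,e→8 29:y→29,k→29,q→8,s→8,e→8 (ε-aug+det+¬).
'ke': run [39, 20, 2] end={s11,s4} ∉↓L; 2/2 deletions ∈↓L.
'ysk': |S_i|=[39, 33, 11, 3] end={s11,s17,s24} ∉↓L; 3/3 single-dels accept.
'ysq': run [39, 33, 11, 3] end={s11,s17,s20} rej; 3/3 del acc.
'ess': run [39, 26, 11, 1] end={s11} — reject; 3/3 single-dels accept.
'yqqqs': run [39, 33, 28, 24, 11, 1] end={s11} — reject; 5/5 deletions ∈↓L.
'eeseyq': |S_i|=[39, 26, 24, 10, 7, 5, 1] end={s11} ∉↓L; 6/6 deletions ∈↓L.
6 minimals (antichain).


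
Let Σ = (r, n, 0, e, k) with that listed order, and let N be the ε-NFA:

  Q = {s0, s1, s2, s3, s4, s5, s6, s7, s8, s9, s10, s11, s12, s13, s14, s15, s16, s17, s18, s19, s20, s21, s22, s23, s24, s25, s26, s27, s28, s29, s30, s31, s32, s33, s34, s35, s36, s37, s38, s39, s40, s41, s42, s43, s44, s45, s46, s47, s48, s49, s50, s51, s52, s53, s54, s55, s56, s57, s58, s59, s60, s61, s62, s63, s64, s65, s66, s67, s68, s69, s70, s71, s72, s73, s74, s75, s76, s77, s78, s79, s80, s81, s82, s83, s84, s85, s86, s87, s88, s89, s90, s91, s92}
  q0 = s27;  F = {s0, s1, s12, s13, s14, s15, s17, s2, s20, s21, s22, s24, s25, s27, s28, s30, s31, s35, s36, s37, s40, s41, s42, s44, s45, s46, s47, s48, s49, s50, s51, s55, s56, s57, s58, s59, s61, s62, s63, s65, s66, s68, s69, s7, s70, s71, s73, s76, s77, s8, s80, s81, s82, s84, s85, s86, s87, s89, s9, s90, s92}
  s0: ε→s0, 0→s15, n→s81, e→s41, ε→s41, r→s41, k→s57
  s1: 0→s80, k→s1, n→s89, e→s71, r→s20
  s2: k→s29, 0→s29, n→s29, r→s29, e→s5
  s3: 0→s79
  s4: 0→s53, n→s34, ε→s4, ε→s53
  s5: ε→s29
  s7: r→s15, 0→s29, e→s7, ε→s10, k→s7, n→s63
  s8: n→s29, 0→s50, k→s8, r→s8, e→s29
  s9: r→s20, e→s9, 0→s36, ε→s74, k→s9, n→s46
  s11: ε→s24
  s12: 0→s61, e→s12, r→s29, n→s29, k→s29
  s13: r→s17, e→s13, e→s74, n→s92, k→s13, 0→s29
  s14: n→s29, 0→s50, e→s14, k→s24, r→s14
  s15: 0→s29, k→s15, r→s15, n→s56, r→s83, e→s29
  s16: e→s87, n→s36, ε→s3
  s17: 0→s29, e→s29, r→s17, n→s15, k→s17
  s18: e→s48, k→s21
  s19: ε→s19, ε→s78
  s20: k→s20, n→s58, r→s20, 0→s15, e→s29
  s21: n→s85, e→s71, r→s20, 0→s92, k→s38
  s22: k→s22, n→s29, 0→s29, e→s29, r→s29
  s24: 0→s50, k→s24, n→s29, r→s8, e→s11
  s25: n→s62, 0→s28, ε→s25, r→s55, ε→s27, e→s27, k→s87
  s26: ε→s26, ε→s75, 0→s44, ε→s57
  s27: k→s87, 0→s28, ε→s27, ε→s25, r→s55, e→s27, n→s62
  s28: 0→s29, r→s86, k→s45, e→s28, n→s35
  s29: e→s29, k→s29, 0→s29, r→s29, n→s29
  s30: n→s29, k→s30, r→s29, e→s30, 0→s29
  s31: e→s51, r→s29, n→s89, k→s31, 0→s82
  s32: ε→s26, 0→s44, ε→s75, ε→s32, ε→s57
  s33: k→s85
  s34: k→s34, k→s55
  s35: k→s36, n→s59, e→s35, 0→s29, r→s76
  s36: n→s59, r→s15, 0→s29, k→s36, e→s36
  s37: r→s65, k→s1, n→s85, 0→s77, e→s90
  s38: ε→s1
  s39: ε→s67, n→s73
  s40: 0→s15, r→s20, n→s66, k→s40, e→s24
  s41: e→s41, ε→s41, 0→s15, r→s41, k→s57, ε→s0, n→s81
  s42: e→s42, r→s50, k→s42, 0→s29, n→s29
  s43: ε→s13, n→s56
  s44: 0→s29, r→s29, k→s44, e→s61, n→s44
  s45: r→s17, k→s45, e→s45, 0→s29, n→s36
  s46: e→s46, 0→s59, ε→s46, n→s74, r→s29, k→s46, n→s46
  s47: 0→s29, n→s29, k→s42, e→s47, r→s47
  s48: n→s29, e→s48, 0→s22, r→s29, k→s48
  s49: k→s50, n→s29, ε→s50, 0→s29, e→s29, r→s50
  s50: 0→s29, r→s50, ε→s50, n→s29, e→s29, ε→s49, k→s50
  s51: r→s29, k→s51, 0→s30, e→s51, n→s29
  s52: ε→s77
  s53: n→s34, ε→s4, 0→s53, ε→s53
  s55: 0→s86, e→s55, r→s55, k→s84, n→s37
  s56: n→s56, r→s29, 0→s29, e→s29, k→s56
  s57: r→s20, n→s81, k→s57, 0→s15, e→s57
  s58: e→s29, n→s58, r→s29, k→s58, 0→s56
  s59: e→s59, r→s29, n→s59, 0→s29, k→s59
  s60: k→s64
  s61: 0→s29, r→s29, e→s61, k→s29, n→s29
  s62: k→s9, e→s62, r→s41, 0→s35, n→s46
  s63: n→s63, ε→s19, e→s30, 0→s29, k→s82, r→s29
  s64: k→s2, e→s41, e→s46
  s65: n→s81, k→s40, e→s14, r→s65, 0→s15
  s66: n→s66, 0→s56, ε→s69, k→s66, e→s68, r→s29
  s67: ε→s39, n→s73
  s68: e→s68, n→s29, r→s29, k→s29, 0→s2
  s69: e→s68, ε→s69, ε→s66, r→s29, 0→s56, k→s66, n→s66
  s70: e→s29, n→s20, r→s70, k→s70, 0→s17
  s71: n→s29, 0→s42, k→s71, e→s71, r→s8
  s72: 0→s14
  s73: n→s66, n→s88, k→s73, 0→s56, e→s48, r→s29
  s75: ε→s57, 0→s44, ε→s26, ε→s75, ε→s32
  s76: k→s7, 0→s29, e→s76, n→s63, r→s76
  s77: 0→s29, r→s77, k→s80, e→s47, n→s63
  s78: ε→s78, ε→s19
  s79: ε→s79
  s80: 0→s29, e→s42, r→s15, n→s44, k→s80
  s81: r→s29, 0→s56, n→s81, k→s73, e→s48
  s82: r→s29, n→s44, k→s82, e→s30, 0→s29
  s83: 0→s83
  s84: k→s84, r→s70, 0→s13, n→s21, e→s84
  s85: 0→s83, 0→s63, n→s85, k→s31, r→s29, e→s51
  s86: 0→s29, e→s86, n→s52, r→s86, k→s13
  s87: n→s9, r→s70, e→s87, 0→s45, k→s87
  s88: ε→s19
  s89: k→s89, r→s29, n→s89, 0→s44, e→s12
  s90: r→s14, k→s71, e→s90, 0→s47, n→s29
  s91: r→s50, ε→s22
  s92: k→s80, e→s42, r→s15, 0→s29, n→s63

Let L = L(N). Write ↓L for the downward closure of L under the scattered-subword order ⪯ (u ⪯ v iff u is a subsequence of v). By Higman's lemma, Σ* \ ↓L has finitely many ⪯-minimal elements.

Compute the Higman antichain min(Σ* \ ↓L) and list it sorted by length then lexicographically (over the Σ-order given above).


|Q|=93, |F|=61, |δ|=388 (48 ε).
min D↑ (58 st, q0=0, F={12}): 0:r→1,n→2,0→3,e→0,k→4 1:r→1,n→5,0→6,e→1,k→7 2:r→8,n→9,0→10,e→2,k→11 3:r→6,n→10,0→12,e→3,k→13 4:r→14,n→11,0→13,e→4,k→4 5:r→15,n→16,0→17,e→18,k→19 6:r→6,n→17,0→12,e→6,k→20 7:r→14,n→21,0→20,e→7,k→7 8:r→8,n→22,0→23,e→8,k→24 9:r→12,n→9,0→25,e→9,k→9 10:r→26,n→25,0→12,e→10,k→27 11:r→28,n→9,0→27,e→11,k→11 12:r→12,n→12,0→12,e→12,k→12 13:r→29,n→27,0→12,e→13,k→13 14:r→14,n→28,0→29,e→12,k→14 15:r→15,n→22,0→23,e→30,k→31 16:r→12,n→16,0→32,e→33,k→34 17:r→17,n→32,0→12,e→35,k→36 18:r→30,n→12,0→35,e→18,k→37 19:r→28,n→38,0→36,e→37,k→19 20:r→29,n→39,0→12,e→20,k→20 21:r→28,n→16,0→39,e→37,k→19 22:r→12,n→22,0→40,e→41,k→42 23:r→23,n→40,0→12,e→12,k→23 24:r→28,n→22,0→23,e→24,k→24 25:r→12,n→25,0→12,e→25,k→25 26:r→26,n→32,0→12,e→26,k→43 27:r→23,n→25,0→12,e→27,k→27 28:r→28,n→44,0→23,e→12,k→28 29:r→29,n→23,0→12,e→12,k→29 30:r→30,n→12,0→45,e→30,k→46 31:r→28,n→47,0→23,e→46,k→31 32:r→12,n→32,0→12,e→48,k→49 33:r→12,n→12,0→48,e→33,k→33 34:r→12,n→38,0→49,e→33,k→34 35:r→35,n→12,0→12,e→35,k→50 36:r→23,n→51,0→12,e→50,k→36 37:r→52,n→12,0→50,e→37,k→37 38:r→12,n→38,0→51,e→53,k→38 39:r→23,n→32,0→12,e→50,k→36 40:r→12,n→40,0→12,e→12,k→40 41:r→12,n→12,0→54,e→41,k→41 42:r→12,n→47,0→40,e→41,k→42 43:r→23,n→32,0→12,e→43,k→43 44:r→12,n→44,0→40,e→12,k→44 45:r→45,n→12,0→12,e→12,k→45 46:r→52,n→12,0→45,e→46,k→46 47:r→12,n→47,0→40,e→55,k→47 48:r→12,n→12,0→12,e→48,k→48 49:r→12,n→51,0→12,e→48,k→49 50:r→45,n→12,0→12,e→50,k→50 51:r→12,n→51,0→12,e→56,k→51 52:r→52,n→12,0→45,e→12,k→52 53:r→12,n→12,0→56,e→53,k→12 54:r→12,n→12,0→12,e→12,k→54 55:r→12,n→12,0→57,e→55,k→12 56:r→12,n→12,0→12,e→56,k→12 57:r→12,n→12,0→12,e→12,k→12 (ε-aug+det+¬).
'00': run [72, 34, 2] end={s29,s83} — reject; 2/2 del acc.
'nnr': N↓-sim [72, 61, 29, 1] end={s29} ∉↓L; 3/3 single-dels accept.
'kre': N↓-sim [72, 55, 11, 1] end={s29} ∉↓L; 3/3 single-dels accept.
'rnen': run [72, 61, 48, 20, 1] end={s29} ∉↓L; 4/4 single-dels accept.
'nr0e': run [72, 61, 41, 9, 2] end={s29,s5} ∉↓L; 4/4 del acc.
'rnknek': N↓-sim [72, 61, 48, 36, 15, 6, 1] end={s29} rej; 6/6 del acc.
6 minimals (antichain).

min(Σ*\↓L) = [00, nnr, kre, rnen, nr0e, rnknek].


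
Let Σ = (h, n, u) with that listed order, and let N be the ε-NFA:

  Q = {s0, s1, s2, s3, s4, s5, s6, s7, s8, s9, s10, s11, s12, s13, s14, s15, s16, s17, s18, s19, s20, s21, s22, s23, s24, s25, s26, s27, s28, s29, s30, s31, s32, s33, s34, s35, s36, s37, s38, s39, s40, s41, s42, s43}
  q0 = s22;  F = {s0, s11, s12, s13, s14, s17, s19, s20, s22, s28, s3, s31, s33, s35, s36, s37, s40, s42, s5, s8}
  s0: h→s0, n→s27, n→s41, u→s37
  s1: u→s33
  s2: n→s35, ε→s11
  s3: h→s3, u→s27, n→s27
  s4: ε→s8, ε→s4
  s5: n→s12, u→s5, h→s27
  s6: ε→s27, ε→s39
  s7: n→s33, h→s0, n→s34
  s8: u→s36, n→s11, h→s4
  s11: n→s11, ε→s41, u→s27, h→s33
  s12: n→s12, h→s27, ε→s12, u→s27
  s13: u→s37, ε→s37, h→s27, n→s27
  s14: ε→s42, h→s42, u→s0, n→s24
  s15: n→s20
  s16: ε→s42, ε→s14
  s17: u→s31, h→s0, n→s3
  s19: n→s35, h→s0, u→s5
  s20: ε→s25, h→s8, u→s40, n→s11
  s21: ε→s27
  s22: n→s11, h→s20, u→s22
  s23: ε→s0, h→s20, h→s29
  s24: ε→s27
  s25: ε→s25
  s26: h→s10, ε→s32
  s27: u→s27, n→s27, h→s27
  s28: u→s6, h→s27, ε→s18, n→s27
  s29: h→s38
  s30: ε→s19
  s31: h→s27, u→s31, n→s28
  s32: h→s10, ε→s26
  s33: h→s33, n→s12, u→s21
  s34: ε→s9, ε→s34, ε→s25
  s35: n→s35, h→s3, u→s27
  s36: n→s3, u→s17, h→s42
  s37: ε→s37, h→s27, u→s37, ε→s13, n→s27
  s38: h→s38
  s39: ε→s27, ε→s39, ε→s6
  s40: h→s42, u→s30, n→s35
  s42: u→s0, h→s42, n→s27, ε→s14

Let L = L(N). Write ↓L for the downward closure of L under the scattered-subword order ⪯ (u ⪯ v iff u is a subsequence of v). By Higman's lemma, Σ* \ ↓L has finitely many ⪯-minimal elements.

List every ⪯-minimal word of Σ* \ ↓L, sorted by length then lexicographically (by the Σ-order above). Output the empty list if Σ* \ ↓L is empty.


Antichain: [nu, huhn, nhnh, hhunn, huuuh].

|Q|=44, |F|=20, |δ|=105 (29 ε).
min D↑ (19 st, q0=0, F={6}): 0:h→1,n→2,u→0 1:h→3,n→2,u→4 2:h→5,n→2,u→6 3:h→3,n→2,u→7 4:h→8,n→9,u→10 5:h→5,n→11,u→6 6:h→6,n→6,u→6 7:h→8,n→12,u→13 8:h→8,n→6,u→14 9:h→12,n→9,u→6 10:h→14,n→9,u→15 11:h→6,n→11,u→6 12:h→12,n→6,u→6 13:h→14,n→12,u→16 14:h→14,n→6,u→17 15:h→6,n→11,u→15 16:h→6,n→18,u→16 17:h→6,n→6,u→17 18:h→6,n→6,u→6 (ε-aug+det+¬).
'nu': |S_i|=[30, 13, 4] end={s21,s27,s39,s6} rej; 2/2 del acc.
'huhn': run [30, 29, 23, 9, 3] end={s24,s27,s41} — reject; 4/4 del acc.
'nhnh': run [30, 13, 5, 2, 1] end={s27} — reject; 4/4 single-dels accept.
'hhunn': run [30, 29, 22, 17, 8, 1] end={s27} — reject; 5/5 del acc.
'huuuh': run [30, 29, 23, 17, 10, 1] end={s27} rej; 5/5 single-dels accept.
5 minimals (antichain).


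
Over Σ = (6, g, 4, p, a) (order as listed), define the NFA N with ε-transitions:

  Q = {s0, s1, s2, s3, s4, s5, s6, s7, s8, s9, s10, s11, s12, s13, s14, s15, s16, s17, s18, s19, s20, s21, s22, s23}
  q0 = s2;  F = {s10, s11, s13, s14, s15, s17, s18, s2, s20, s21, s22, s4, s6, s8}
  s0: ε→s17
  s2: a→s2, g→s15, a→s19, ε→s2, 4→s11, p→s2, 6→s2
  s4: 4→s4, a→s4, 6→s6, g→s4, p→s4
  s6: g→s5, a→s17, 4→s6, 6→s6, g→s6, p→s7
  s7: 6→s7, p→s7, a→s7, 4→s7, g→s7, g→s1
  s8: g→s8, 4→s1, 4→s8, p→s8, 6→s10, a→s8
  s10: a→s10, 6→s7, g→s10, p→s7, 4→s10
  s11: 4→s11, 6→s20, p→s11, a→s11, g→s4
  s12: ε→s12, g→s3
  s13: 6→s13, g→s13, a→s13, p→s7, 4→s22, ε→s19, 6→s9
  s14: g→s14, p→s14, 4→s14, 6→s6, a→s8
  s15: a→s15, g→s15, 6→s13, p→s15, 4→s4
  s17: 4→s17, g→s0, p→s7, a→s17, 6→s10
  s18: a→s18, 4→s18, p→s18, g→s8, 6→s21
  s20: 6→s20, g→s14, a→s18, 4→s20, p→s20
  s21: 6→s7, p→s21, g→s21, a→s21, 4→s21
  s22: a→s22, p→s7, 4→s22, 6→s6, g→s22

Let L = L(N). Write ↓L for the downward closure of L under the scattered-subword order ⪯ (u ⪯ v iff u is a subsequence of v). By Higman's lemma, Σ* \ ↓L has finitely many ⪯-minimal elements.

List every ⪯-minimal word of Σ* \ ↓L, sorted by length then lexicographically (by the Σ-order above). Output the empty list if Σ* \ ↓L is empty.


Antichain: [g6p, 46a66].

|Q|=24, |F|=14, |δ|=85 (4 ε).
min D↑ (15 st, q0=0, F={7}): 0:6→0,g→1,4→2,p→0,a→0 1:6→3,g→1,4→4,p→1,a→1 2:6→5,g→4,4→2,p→2,a→2 3:6→3,g→3,4→6,p→7,a→3 4:6→8,g→4,4→4,p→4,a→4 5:6→5,g→9,4→5,p→5,a→10 6:6→8,g→6,4→6,p→7,a→6 7:6→7,g→7,4→7,p→7,a→7 8:6→8,g→8,4→8,p→7,a→11 9:6→8,g→9,4→9,p→9,a→12 10:6→13,g→12,4→10,p→10,a→10 11:6→14,g→11,4→11,p→7,a→11 12:6→14,g→12,4→12,p→12,a→12 13:6→7,g→13,4→13,p→13,a→13 14:6→7,g→14,4→14,p→7,a→14 (ε-aug+det+¬).
'g6p': N↓-sim [20, 16, 11, 2] end={s1,s7} ∉↓L; 3/3 single-dels accept.
'46a66': N↓-sim [20, 15, 12, 8, 4, 2] end={s1,s7} — reject; 5/5 deletions ∈↓L.
2 obstructions.
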